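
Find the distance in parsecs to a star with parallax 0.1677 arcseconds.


d = 1/p = 1/0.1677 = 5.963

5.963 pc


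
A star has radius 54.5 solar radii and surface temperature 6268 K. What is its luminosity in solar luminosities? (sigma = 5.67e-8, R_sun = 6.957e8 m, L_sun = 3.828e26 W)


R = 54.5 * 6.957e8 m = 3.791565e+10 m. L = 4*pi*R^2*sigma*T^4 = 4*pi*(3.791565e+10)^2 * 5.67e-8 * 6268^4 = 1.581051022e+30 W. L/L_sun = 1.581051022e+30 / 3.828e26 = 4130.2273

4130.2273 L_sun


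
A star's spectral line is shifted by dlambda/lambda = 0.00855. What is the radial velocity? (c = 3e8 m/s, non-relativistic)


v = (dlambda/lambda) * c = 0.00855 * 3e8 = 2.565e+06

2.565e+06 m/s


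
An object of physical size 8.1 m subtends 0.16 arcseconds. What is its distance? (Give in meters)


D = size / theta_rad, theta_rad = 0.16 * pi/(180*3600) = 7.757e-07, D = 1.044e+07

1.044e+07 m


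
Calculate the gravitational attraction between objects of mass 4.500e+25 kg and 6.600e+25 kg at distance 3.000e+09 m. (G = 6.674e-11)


F = G*m1*m2/r^2 = 6.674e-11 * 4.500e+25 * 6.600e+25 / (3.000e+09)^2 = 6.674e-11 * 2.970e+51 / 9.000e+18 = 2.202e+22

2.202e+22 N


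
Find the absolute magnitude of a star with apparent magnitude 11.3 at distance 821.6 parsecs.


M = m - 5*log10(d) + 5 = 11.3 - 5*log10(821.6) + 5 = 1.7267

1.7267


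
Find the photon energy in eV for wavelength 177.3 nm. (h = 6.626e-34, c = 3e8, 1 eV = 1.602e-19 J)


E = hc/lambda = 6.626e-34 * 3e8 / 1.773e-07 = 1.121e-18 J = 6.9984 eV

6.9984 eV


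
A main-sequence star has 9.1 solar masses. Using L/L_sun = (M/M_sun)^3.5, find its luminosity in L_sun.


L/L_sun = (M/M_sun)^3.5 = 9.1^3.5 = 2273.2378

2273.2378 L_sun


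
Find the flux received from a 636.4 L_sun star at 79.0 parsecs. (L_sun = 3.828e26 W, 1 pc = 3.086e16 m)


F = L / (4*pi*d^2) = 2.436e+29 / (4*pi*(2.438e+18)^2) = 3.262e-09

3.262e-09 W/m^2


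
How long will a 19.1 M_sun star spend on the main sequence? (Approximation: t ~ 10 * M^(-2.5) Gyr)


t = 10 * M^(-2.5) = 10 * 19.1^(-2.5) = 0.0063

0.0063 Gyr


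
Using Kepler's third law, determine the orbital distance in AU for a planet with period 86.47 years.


a = P^(2/3) = 86.47^(2/3) = 19.5544

19.5544 AU


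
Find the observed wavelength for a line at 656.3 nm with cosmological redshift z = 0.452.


lam_obs = lam_emit * (1 + z) = 656.3 * (1 + 0.452) = 952.9476

952.9476 nm


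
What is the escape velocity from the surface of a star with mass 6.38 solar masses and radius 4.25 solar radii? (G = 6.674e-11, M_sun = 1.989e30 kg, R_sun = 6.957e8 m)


M = 6.38 * 1.989e30 kg = 1.268982e+31 kg; R = 4.25 * 6.957e8 m = 2.956725e+09 m. v_esc = sqrt(2GM/R) = sqrt(2 * 6.674e-11 * 1.268982e+31 / 2.956725e+09) = 756885.81

756885.81 m/s


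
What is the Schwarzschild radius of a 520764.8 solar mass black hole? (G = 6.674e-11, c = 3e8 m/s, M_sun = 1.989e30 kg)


M = 520764.8 * 1.989e30 kg = 1.035801187e+36 kg. rs = 2GM/c^2 = 2 * 6.674e-11 * 1.035801187e+36 / (3e8)^2 = 1.536e+09

1.536e+09 m


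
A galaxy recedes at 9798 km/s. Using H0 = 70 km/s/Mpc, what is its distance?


d = v / H0 = 9798 / 70 = 139.9714

139.9714 Mpc


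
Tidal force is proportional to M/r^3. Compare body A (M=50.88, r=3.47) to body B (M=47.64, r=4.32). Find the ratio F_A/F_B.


Ratio = (M1/r1^3) / (M2/r2^3) = (50.88/3.47^3) / (47.64/4.32^3) = 2.0608

2.0608


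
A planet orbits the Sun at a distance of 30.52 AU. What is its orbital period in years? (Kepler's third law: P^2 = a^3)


P = a^(3/2) = 30.52^1.5 = 168.6075

168.6075 years


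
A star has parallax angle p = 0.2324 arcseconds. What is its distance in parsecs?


d = 1/p = 1/0.2324 = 4.3029

4.3029 pc


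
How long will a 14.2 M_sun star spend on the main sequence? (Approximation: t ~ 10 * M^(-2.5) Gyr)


t = 10 * M^(-2.5) = 10 * 14.2^(-2.5) = 0.0132

0.0132 Gyr


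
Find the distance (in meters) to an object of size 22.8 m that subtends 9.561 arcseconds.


D = size / theta_rad, theta_rad = 9.561 * pi/(180*3600) = 4.635e-05, D = 491877.1658

491877.1658 m


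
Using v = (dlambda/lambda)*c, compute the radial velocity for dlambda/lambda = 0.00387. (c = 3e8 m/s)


v = (dlambda/lambda) * c = 0.00387 * 3e8 = 1.161e+06

1.161e+06 m/s


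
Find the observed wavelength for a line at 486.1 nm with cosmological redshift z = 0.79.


lam_obs = lam_emit * (1 + z) = 486.1 * (1 + 0.79) = 870.119

870.119 nm


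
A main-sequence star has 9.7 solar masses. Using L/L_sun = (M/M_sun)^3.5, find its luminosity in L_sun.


L/L_sun = (M/M_sun)^3.5 = 9.7^3.5 = 2842.5039

2842.5039 L_sun


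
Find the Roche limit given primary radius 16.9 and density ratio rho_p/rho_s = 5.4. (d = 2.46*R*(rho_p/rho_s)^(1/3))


d_Roche = 2.46 * 16.9 * 5.4^(1/3) = 72.9379

72.9379


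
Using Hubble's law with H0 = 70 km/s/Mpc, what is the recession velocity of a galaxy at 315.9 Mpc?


v = H0 * d = 70 * 315.9 = 22113.0

22113.0 km/s


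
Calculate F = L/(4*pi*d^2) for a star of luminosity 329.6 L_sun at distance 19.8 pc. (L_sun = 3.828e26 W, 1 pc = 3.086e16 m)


F = L / (4*pi*d^2) = 1.262e+29 / (4*pi*(6.110e+17)^2) = 2.689e-08

2.689e-08 W/m^2


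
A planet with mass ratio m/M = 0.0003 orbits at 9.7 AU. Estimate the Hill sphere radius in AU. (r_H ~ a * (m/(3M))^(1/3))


r_H = a * (m/3M)^(1/3) = 9.7 * (0.0003/3)^(1/3) = 0.4502

0.4502 AU


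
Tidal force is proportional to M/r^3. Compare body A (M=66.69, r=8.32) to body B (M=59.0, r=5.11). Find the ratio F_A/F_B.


Ratio = (M1/r1^3) / (M2/r2^3) = (66.69/8.32^3) / (59.0/5.11^3) = 0.2619

0.2619


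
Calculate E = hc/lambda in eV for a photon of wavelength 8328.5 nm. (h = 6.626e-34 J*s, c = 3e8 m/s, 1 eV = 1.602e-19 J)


E = hc/lambda = 6.626e-34 * 3e8 / 8.328e-06 = 2.387e-20 J = 0.149 eV

0.149 eV


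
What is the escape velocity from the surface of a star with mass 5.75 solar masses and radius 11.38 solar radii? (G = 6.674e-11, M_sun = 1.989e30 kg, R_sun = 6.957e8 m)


M = 5.75 * 1.989e30 kg = 1.143675e+31 kg; R = 11.38 * 6.957e8 m = 7.917066e+09 m. v_esc = sqrt(2GM/R) = sqrt(2 * 6.674e-11 * 1.143675e+31 / 7.917066e+09) = 439113.9965

439113.9965 m/s


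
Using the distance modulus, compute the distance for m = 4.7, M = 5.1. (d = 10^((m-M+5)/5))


d = 10^((m - M + 5)/5) = 10^((4.7 - 5.1 + 5)/5) = 8.3176

8.3176 pc


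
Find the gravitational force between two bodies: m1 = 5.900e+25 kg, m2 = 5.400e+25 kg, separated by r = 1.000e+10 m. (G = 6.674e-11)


F = G*m1*m2/r^2 = 6.674e-11 * 5.900e+25 * 5.400e+25 / (1.000e+10)^2 = 6.674e-11 * 3.186e+51 / 1.000e+20 = 2.126e+21

2.126e+21 N


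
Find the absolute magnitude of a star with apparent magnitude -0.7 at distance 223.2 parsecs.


M = m - 5*log10(d) + 5 = -0.7 - 5*log10(223.2) + 5 = -7.4435

-7.4435


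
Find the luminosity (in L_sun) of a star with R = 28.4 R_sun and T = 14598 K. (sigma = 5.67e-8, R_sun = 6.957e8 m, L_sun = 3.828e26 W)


R = 28.4 * 6.957e8 m = 1.975788e+10 m. L = 4*pi*R^2*sigma*T^4 = 4*pi*(1.975788e+10)^2 * 5.67e-8 * 14598^4 = 1.263127083e+31 W. L/L_sun = 1.263127083e+31 / 3.828e26 = 32997.0502

32997.0502 L_sun


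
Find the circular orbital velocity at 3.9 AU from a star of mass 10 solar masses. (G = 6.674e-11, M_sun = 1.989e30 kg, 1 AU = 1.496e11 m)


v = sqrt(GM/r) = sqrt(6.674e-11 * 1.989e+31 / 5.834e+11) = 47699.3425

47699.3425 m/s


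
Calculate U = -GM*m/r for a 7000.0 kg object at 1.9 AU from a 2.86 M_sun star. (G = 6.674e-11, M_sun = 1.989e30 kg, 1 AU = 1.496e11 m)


M = 2.86 * 1.989e30 kg = 5.68854e+30 kg; r = 1.9 AU * 1.496e11 m/AU = 2.8424e+11 m. U = -GM*m/r = -(6.674e-11 * 5.68854e+30 * 7000.0) / 2.8424e+11 = -9.350e+12

-9.350e+12 J


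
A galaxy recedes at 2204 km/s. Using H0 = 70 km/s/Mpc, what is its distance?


d = v / H0 = 2204 / 70 = 31.4857

31.4857 Mpc


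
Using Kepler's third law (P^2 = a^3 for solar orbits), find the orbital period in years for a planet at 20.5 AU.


P = a^(3/2) = 20.5^1.5 = 92.8177

92.8177 years


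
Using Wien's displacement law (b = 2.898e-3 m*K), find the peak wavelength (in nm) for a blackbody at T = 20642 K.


lam_max = b / T = 2.898e-3 / 20642 = 1.404e-07 m = 140.3934 nm

140.3934 nm


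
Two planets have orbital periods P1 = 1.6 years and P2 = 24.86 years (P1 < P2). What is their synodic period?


1/P_syn = |1/P1 - 1/P2| = |1/1.6 - 1/24.86| => P_syn = 1.7101

1.7101 years


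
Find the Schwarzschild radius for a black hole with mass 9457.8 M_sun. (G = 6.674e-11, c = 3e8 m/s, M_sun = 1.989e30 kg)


M = 9457.8 * 1.989e30 kg = 1.88115642e+34 kg. rs = 2GM/c^2 = 2 * 6.674e-11 * 1.88115642e+34 / (3e8)^2 = 2.790e+07

2.790e+07 m


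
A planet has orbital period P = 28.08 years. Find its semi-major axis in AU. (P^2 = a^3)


a = P^(2/3) = 28.08^(2/3) = 9.2384

9.2384 AU


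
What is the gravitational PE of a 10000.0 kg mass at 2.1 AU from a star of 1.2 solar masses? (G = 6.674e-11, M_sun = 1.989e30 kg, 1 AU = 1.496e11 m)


M = 1.2 * 1.989e30 kg = 2.3868e+30 kg; r = 2.1 AU * 1.496e11 m/AU = 3.1416e+11 m. U = -GM*m/r = -(6.674e-11 * 2.3868e+30 * 10000.0) / 3.1416e+11 = -5.071e+12

-5.071e+12 J


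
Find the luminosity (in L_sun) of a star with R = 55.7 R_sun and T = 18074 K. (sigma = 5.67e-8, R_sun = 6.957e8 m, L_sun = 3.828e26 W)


R = 55.7 * 6.957e8 m = 3.875049e+10 m. L = 4*pi*R^2*sigma*T^4 = 4*pi*(3.875049e+10)^2 * 5.67e-8 * 18074^4 = 1.141732679e+32 W. L/L_sun = 1.141732679e+32 / 3.828e26 = 298258.2756

298258.2756 L_sun


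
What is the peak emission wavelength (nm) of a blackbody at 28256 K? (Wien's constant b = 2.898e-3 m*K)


lam_max = b / T = 2.898e-3 / 28256 = 1.026e-07 m = 102.5623 nm

102.5623 nm


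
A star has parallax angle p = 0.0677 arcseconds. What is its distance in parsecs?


d = 1/p = 1/0.0677 = 14.771

14.771 pc


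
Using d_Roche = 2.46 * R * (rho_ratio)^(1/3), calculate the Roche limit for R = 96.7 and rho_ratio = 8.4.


d_Roche = 2.46 * 96.7 * 8.4^(1/3) = 483.5648

483.5648


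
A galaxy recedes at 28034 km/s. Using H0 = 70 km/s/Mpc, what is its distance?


d = v / H0 = 28034 / 70 = 400.4857

400.4857 Mpc


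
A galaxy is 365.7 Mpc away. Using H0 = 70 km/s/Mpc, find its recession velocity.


v = H0 * d = 70 * 365.7 = 25599.0

25599.0 km/s


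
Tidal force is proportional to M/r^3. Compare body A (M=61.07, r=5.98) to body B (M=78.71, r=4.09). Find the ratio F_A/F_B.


Ratio = (M1/r1^3) / (M2/r2^3) = (61.07/5.98^3) / (78.71/4.09^3) = 0.2482

0.2482


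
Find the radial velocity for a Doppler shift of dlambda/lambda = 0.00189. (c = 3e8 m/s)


v = (dlambda/lambda) * c = 0.00189 * 3e8 = 567000.0

567000.0 m/s


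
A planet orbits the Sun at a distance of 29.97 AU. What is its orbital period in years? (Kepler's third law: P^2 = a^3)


P = a^(3/2) = 29.97^1.5 = 164.0704

164.0704 years


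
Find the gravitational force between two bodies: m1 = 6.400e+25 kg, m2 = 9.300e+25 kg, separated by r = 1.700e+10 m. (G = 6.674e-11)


F = G*m1*m2/r^2 = 6.674e-11 * 6.400e+25 * 9.300e+25 / (1.700e+10)^2 = 6.674e-11 * 5.952e+51 / 2.890e+20 = 1.375e+21

1.375e+21 N


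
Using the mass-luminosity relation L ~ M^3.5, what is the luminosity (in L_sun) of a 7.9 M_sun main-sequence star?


L/L_sun = (M/M_sun)^3.5 = 7.9^3.5 = 1385.7817

1385.7817 L_sun


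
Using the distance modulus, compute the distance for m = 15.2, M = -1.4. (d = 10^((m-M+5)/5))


d = 10^((m - M + 5)/5) = 10^((15.2 - -1.4 + 5)/5) = 20892.9613

20892.9613 pc


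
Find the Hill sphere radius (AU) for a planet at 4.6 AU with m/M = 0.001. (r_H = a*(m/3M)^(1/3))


r_H = a * (m/3M)^(1/3) = 4.6 * (0.001/3)^(1/3) = 0.3189

0.3189 AU


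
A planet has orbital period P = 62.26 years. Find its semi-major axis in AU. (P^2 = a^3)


a = P^(2/3) = 62.26^(2/3) = 15.7087

15.7087 AU


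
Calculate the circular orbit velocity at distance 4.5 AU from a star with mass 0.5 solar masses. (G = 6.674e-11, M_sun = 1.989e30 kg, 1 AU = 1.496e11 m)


v = sqrt(GM/r) = sqrt(6.674e-11 * 9.945e+29 / 6.732e+11) = 9929.4099

9929.4099 m/s


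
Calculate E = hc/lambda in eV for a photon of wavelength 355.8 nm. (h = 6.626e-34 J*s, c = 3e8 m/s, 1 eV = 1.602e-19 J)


E = hc/lambda = 6.626e-34 * 3e8 / 3.558e-07 = 5.587e-19 J = 3.4874 eV

3.4874 eV


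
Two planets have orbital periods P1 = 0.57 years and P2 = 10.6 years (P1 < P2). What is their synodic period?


1/P_syn = |1/P1 - 1/P2| = |1/0.57 - 1/10.6| => P_syn = 0.6024

0.6024 years


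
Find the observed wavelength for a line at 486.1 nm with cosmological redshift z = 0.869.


lam_obs = lam_emit * (1 + z) = 486.1 * (1 + 0.869) = 908.5209

908.5209 nm


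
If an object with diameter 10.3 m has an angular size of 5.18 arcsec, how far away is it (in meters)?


D = size / theta_rad, theta_rad = 5.18 * pi/(180*3600) = 2.511e-05, D = 410140.4449

410140.4449 m


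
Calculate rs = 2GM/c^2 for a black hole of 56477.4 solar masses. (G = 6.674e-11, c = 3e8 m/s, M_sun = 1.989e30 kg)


M = 56477.4 * 1.989e30 kg = 1.123335486e+35 kg. rs = 2GM/c^2 = 2 * 6.674e-11 * 1.123335486e+35 / (3e8)^2 = 1.666e+08

1.666e+08 m


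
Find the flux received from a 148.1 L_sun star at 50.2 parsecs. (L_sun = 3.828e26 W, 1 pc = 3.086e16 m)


F = L / (4*pi*d^2) = 5.669e+28 / (4*pi*(1.549e+18)^2) = 1.880e-09

1.880e-09 W/m^2


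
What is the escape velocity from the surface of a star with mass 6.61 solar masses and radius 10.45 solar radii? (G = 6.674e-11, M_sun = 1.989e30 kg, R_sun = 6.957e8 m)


M = 6.61 * 1.989e30 kg = 1.314729e+31 kg; R = 10.45 * 6.957e8 m = 7.270065e+09 m. v_esc = sqrt(2GM/R) = sqrt(2 * 6.674e-11 * 1.314729e+31 / 7.270065e+09) = 491311.6626

491311.6626 m/s


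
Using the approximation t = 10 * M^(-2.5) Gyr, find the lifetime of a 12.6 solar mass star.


t = 10 * M^(-2.5) = 10 * 12.6^(-2.5) = 0.0177

0.0177 Gyr


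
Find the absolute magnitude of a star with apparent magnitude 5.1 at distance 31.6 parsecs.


M = m - 5*log10(d) + 5 = 5.1 - 5*log10(31.6) + 5 = 2.6016

2.6016


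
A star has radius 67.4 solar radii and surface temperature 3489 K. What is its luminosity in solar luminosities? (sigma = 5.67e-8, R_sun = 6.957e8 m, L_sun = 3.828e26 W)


R = 67.4 * 6.957e8 m = 4.689018e+10 m. L = 4*pi*R^2*sigma*T^4 = 4*pi*(4.689018e+10)^2 * 5.67e-8 * 3489^4 = 2.321456769e+29 W. L/L_sun = 2.321456769e+29 / 3.828e26 = 606.4412

606.4412 L_sun


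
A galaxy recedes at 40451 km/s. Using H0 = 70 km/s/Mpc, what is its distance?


d = v / H0 = 40451 / 70 = 577.8714

577.8714 Mpc


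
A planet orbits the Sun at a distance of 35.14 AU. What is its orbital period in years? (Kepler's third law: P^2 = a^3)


P = a^(3/2) = 35.14^1.5 = 208.3064

208.3064 years


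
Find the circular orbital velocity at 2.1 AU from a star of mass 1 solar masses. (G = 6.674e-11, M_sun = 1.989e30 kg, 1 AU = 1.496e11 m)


v = sqrt(GM/r) = sqrt(6.674e-11 * 1.989e+30 / 3.142e+11) = 20555.8315

20555.8315 m/s


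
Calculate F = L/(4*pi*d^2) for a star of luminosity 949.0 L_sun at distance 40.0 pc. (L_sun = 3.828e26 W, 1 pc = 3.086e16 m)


F = L / (4*pi*d^2) = 3.633e+29 / (4*pi*(1.234e+18)^2) = 1.897e-08

1.897e-08 W/m^2


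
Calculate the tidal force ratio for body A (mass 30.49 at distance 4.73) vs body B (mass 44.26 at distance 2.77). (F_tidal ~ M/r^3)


Ratio = (M1/r1^3) / (M2/r2^3) = (30.49/4.73^3) / (44.26/2.77^3) = 0.1384

0.1384


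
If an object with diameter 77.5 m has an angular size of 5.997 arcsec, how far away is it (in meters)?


D = size / theta_rad, theta_rad = 5.997 * pi/(180*3600) = 2.907e-05, D = 2.666e+06

2.666e+06 m


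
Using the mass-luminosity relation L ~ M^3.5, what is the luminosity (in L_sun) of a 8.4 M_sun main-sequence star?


L/L_sun = (M/M_sun)^3.5 = 8.4^3.5 = 1717.8194

1717.8194 L_sun


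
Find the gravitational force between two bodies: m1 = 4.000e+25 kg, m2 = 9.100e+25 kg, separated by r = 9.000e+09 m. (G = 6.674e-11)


F = G*m1*m2/r^2 = 6.674e-11 * 4.000e+25 * 9.100e+25 / (9.000e+09)^2 = 6.674e-11 * 3.640e+51 / 8.100e+19 = 2.999e+21

2.999e+21 N


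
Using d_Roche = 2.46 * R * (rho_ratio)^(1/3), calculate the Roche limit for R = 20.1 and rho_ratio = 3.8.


d_Roche = 2.46 * 20.1 * 3.8^(1/3) = 77.16

77.16


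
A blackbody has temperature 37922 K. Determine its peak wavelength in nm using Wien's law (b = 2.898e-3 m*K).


lam_max = b / T = 2.898e-3 / 37922 = 7.642e-08 m = 76.42 nm

76.42 nm


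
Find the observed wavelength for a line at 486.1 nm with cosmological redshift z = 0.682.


lam_obs = lam_emit * (1 + z) = 486.1 * (1 + 0.682) = 817.6202

817.6202 nm


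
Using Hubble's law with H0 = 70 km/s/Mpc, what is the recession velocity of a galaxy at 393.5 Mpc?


v = H0 * d = 70 * 393.5 = 27545.0

27545.0 km/s


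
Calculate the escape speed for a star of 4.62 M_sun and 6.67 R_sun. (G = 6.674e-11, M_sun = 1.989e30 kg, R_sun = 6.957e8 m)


M = 4.62 * 1.989e30 kg = 9.18918e+30 kg; R = 6.67 * 6.957e8 m = 4.640319e+09 m. v_esc = sqrt(2GM/R) = sqrt(2 * 6.674e-11 * 9.18918e+30 / 4.640319e+09) = 514129.5425

514129.5425 m/s


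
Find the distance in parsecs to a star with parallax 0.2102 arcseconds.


d = 1/p = 1/0.2102 = 4.7574

4.7574 pc


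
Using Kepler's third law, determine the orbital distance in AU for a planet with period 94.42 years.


a = P^(2/3) = 94.42^(2/3) = 20.7353

20.7353 AU


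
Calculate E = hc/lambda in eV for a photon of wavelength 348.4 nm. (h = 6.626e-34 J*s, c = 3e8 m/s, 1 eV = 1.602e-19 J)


E = hc/lambda = 6.626e-34 * 3e8 / 3.484e-07 = 5.706e-19 J = 3.5615 eV

3.5615 eV


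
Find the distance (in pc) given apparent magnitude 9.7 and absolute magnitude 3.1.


d = 10^((m - M + 5)/5) = 10^((9.7 - 3.1 + 5)/5) = 208.9296

208.9296 pc


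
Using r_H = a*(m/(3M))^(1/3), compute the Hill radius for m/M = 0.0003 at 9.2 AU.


r_H = a * (m/3M)^(1/3) = 9.2 * (0.0003/3)^(1/3) = 0.427

0.427 AU


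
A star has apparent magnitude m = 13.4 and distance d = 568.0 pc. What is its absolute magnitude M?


M = m - 5*log10(d) + 5 = 13.4 - 5*log10(568.0) + 5 = 4.6283

4.6283


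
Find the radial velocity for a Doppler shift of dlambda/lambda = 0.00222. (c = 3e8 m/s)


v = (dlambda/lambda) * c = 0.00222 * 3e8 = 666000.0

666000.0 m/s


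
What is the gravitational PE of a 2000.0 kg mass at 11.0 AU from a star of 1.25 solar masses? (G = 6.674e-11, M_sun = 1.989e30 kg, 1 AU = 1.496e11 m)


M = 1.25 * 1.989e30 kg = 2.48625e+30 kg; r = 11.0 AU * 1.496e11 m/AU = 1.6456e+12 m. U = -GM*m/r = -(6.674e-11 * 2.48625e+30 * 2000.0) / 1.6456e+12 = -2.017e+11

-2.017e+11 J


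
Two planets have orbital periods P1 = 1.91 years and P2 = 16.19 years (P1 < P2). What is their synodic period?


1/P_syn = |1/P1 - 1/P2| = |1/1.91 - 1/16.19| => P_syn = 2.1655

2.1655 years


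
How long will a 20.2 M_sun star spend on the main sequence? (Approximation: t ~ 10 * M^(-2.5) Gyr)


t = 10 * M^(-2.5) = 10 * 20.2^(-2.5) = 0.0055

0.0055 Gyr


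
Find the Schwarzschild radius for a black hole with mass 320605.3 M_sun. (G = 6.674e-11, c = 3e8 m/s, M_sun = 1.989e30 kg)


M = 320605.3 * 1.989e30 kg = 6.376839417e+35 kg. rs = 2GM/c^2 = 2 * 6.674e-11 * 6.376839417e+35 / (3e8)^2 = 9.458e+08

9.458e+08 m


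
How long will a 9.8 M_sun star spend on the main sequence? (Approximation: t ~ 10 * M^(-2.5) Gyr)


t = 10 * M^(-2.5) = 10 * 9.8^(-2.5) = 0.0333

0.0333 Gyr


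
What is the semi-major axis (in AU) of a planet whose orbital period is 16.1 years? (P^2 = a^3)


a = P^(2/3) = 16.1^(2/3) = 6.376

6.376 AU


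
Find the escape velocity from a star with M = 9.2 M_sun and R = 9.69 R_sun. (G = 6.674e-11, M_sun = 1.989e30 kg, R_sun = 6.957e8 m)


M = 9.2 * 1.989e30 kg = 1.82988e+31 kg; R = 9.69 * 6.957e8 m = 6.741333e+09 m. v_esc = sqrt(2GM/R) = sqrt(2 * 6.674e-11 * 1.82988e+31 / 6.741333e+09) = 601930.7277

601930.7277 m/s


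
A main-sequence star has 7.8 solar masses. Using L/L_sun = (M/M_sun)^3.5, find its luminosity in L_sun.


L/L_sun = (M/M_sun)^3.5 = 7.8^3.5 = 1325.3516

1325.3516 L_sun


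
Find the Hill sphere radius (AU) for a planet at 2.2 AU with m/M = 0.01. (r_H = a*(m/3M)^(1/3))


r_H = a * (m/3M)^(1/3) = 2.2 * (0.01/3)^(1/3) = 0.3286

0.3286 AU


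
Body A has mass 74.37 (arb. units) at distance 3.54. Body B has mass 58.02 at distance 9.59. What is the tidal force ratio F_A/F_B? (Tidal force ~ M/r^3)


Ratio = (M1/r1^3) / (M2/r2^3) = (74.37/3.54^3) / (58.02/9.59^3) = 25.4839

25.4839


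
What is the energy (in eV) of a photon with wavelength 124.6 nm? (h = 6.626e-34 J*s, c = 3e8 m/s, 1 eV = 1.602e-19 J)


E = hc/lambda = 6.626e-34 * 3e8 / 1.246e-07 = 1.595e-18 J = 9.9585 eV

9.9585 eV


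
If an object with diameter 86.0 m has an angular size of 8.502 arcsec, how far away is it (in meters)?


D = size / theta_rad, theta_rad = 8.502 * pi/(180*3600) = 4.122e-05, D = 2.086e+06

2.086e+06 m


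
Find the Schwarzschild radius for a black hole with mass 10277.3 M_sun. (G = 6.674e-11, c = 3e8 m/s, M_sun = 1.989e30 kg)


M = 10277.3 * 1.989e30 kg = 2.04415497e+34 kg. rs = 2GM/c^2 = 2 * 6.674e-11 * 2.04415497e+34 / (3e8)^2 = 3.032e+07

3.032e+07 m


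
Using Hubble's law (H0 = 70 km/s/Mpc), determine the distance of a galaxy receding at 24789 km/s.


d = v / H0 = 24789 / 70 = 354.1286

354.1286 Mpc


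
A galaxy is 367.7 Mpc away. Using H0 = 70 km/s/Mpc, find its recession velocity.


v = H0 * d = 70 * 367.7 = 25739.0

25739.0 km/s


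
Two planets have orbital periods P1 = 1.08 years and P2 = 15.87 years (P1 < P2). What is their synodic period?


1/P_syn = |1/P1 - 1/P2| = |1/1.08 - 1/15.87| => P_syn = 1.1589

1.1589 years


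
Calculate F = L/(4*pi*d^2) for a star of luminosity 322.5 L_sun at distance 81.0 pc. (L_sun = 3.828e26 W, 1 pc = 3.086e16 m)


F = L / (4*pi*d^2) = 1.235e+29 / (4*pi*(2.500e+18)^2) = 1.572e-09

1.572e-09 W/m^2


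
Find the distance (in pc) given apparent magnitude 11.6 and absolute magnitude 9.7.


d = 10^((m - M + 5)/5) = 10^((11.6 - 9.7 + 5)/5) = 23.9883

23.9883 pc


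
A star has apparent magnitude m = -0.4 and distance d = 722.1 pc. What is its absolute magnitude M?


M = m - 5*log10(d) + 5 = -0.4 - 5*log10(722.1) + 5 = -9.693

-9.693


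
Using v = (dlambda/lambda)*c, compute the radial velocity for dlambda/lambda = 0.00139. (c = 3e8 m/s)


v = (dlambda/lambda) * c = 0.00139 * 3e8 = 417000.0

417000.0 m/s


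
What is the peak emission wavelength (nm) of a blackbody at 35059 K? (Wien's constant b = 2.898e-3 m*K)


lam_max = b / T = 2.898e-3 / 35059 = 8.266e-08 m = 82.6607 nm

82.6607 nm


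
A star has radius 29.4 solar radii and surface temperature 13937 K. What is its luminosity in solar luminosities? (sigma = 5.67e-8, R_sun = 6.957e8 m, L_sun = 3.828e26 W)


R = 29.4 * 6.957e8 m = 2.045358e+10 m. L = 4*pi*R^2*sigma*T^4 = 4*pi*(2.045358e+10)^2 * 5.67e-8 * 13937^4 = 1.124627737e+31 W. L/L_sun = 1.124627737e+31 / 3.828e26 = 29378.99

29378.99 L_sun


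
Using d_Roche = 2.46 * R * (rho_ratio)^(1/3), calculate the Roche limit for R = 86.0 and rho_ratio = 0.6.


d_Roche = 2.46 * 86.0 * 0.6^(1/3) = 178.4366

178.4366


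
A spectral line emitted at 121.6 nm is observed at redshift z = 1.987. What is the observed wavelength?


lam_obs = lam_emit * (1 + z) = 121.6 * (1 + 1.987) = 363.2192

363.2192 nm


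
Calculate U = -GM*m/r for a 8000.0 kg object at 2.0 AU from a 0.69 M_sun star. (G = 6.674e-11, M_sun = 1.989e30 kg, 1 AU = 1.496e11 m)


M = 0.69 * 1.989e30 kg = 1.37241e+30 kg; r = 2.0 AU * 1.496e11 m/AU = 2.992e+11 m. U = -GM*m/r = -(6.674e-11 * 1.37241e+30 * 8000.0) / 2.992e+11 = -2.449e+12

-2.449e+12 J


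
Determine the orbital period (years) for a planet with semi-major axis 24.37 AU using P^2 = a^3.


P = a^(3/2) = 24.37^1.5 = 120.3049

120.3049 years


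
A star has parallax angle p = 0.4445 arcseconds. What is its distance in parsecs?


d = 1/p = 1/0.4445 = 2.2497

2.2497 pc


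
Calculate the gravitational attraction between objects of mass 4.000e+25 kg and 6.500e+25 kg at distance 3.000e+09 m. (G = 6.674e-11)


F = G*m1*m2/r^2 = 6.674e-11 * 4.000e+25 * 6.500e+25 / (3.000e+09)^2 = 6.674e-11 * 2.600e+51 / 9.000e+18 = 1.928e+22

1.928e+22 N


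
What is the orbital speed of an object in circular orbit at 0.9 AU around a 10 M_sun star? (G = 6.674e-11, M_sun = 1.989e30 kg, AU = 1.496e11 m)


v = sqrt(GM/r) = sqrt(6.674e-11 * 1.989e+31 / 1.346e+11) = 99294.0994

99294.0994 m/s


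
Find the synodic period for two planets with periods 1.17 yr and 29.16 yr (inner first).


1/P_syn = |1/P1 - 1/P2| = |1/1.17 - 1/29.16| => P_syn = 1.2189

1.2189 years


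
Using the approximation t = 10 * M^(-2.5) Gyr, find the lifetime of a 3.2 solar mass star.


t = 10 * M^(-2.5) = 10 * 3.2^(-2.5) = 0.5459

0.5459 Gyr


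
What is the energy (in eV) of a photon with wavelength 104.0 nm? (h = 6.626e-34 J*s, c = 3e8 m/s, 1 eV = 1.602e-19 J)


E = hc/lambda = 6.626e-34 * 3e8 / 1.040e-07 = 1.911e-18 J = 11.931 eV

11.931 eV


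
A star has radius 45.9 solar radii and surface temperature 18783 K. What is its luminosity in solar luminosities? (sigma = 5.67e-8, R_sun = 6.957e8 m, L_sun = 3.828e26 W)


R = 45.9 * 6.957e8 m = 3.193263e+10 m. L = 4*pi*R^2*sigma*T^4 = 4*pi*(3.193263e+10)^2 * 5.67e-8 * 18783^4 = 9.043199977e+31 W. L/L_sun = 9.043199977e+31 / 3.828e26 = 236238.2439

236238.2439 L_sun


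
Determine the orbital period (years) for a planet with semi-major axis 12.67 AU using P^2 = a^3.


P = a^(3/2) = 12.67^1.5 = 45.0988

45.0988 years


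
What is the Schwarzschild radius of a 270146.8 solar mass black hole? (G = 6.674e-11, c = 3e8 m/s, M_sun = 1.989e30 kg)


M = 270146.8 * 1.989e30 kg = 5.373219852e+35 kg. rs = 2GM/c^2 = 2 * 6.674e-11 * 5.373219852e+35 / (3e8)^2 = 7.969e+08

7.969e+08 m


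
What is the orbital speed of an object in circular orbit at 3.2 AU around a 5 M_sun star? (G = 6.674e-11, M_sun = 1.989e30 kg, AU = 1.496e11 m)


v = sqrt(GM/r) = sqrt(6.674e-11 * 9.945e+30 / 4.787e+11) = 37235.2873

37235.2873 m/s


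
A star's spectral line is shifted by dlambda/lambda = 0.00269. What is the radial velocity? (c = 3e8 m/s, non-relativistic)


v = (dlambda/lambda) * c = 0.00269 * 3e8 = 807000.0

807000.0 m/s


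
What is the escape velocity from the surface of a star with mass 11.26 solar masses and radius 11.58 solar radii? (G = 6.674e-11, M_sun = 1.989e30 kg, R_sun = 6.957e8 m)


M = 11.26 * 1.989e30 kg = 2.239614e+31 kg; R = 11.58 * 6.957e8 m = 8.056206e+09 m. v_esc = sqrt(2GM/R) = sqrt(2 * 6.674e-11 * 2.239614e+31 / 8.056206e+09) = 609157.2318

609157.2318 m/s


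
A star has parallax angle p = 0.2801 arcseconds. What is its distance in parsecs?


d = 1/p = 1/0.2801 = 3.5702

3.5702 pc


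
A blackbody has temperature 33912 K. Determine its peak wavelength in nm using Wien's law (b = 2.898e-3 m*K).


lam_max = b / T = 2.898e-3 / 33912 = 8.546e-08 m = 85.4565 nm

85.4565 nm


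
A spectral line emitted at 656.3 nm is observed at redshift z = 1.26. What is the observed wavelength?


lam_obs = lam_emit * (1 + z) = 656.3 * (1 + 1.26) = 1483.238

1483.238 nm


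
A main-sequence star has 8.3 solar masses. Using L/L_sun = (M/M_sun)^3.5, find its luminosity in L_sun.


L/L_sun = (M/M_sun)^3.5 = 8.3^3.5 = 1647.3024

1647.3024 L_sun


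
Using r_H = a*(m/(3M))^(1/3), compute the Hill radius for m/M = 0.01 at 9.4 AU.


r_H = a * (m/3M)^(1/3) = 9.4 * (0.01/3)^(1/3) = 1.4042

1.4042 AU


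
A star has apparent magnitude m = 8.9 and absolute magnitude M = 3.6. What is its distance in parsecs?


d = 10^((m - M + 5)/5) = 10^((8.9 - 3.6 + 5)/5) = 114.8154

114.8154 pc


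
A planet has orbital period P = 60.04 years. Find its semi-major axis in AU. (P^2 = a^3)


a = P^(2/3) = 60.04^(2/3) = 15.333

15.333 AU


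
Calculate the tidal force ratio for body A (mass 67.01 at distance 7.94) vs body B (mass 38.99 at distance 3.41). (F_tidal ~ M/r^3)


Ratio = (M1/r1^3) / (M2/r2^3) = (67.01/7.94^3) / (38.99/3.41^3) = 0.1361

0.1361


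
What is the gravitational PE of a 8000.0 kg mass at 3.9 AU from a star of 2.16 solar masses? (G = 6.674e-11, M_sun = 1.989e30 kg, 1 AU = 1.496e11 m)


M = 2.16 * 1.989e30 kg = 4.29624e+30 kg; r = 3.9 AU * 1.496e11 m/AU = 5.8344e+11 m. U = -GM*m/r = -(6.674e-11 * 4.29624e+30 * 8000.0) / 5.8344e+11 = -3.932e+12

-3.932e+12 J


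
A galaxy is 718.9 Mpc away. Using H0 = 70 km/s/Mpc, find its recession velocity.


v = H0 * d = 70 * 718.9 = 50323.0

50323.0 km/s


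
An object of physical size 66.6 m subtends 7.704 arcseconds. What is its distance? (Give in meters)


D = size / theta_rad, theta_rad = 7.704 * pi/(180*3600) = 3.735e-05, D = 1.783e+06

1.783e+06 m


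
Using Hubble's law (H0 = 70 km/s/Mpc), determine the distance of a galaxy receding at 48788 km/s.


d = v / H0 = 48788 / 70 = 696.9714

696.9714 Mpc


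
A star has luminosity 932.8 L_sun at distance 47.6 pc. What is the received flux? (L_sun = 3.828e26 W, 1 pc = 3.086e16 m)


F = L / (4*pi*d^2) = 3.571e+29 / (4*pi*(1.469e+18)^2) = 1.317e-08

1.317e-08 W/m^2


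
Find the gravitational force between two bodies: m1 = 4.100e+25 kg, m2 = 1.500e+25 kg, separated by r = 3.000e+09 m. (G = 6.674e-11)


F = G*m1*m2/r^2 = 6.674e-11 * 4.100e+25 * 1.500e+25 / (3.000e+09)^2 = 6.674e-11 * 6.150e+50 / 9.000e+18 = 4.561e+21

4.561e+21 N


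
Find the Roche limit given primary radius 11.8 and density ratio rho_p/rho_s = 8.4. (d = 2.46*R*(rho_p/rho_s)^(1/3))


d_Roche = 2.46 * 11.8 * 8.4^(1/3) = 59.0079

59.0079


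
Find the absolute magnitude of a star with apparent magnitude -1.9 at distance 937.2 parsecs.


M = m - 5*log10(d) + 5 = -1.9 - 5*log10(937.2) + 5 = -11.7592

-11.7592


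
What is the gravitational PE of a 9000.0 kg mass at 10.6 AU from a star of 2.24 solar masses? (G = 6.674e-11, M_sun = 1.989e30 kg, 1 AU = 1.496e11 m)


M = 2.24 * 1.989e30 kg = 4.45536e+30 kg; r = 10.6 AU * 1.496e11 m/AU = 1.58576e+12 m. U = -GM*m/r = -(6.674e-11 * 4.45536e+30 * 9000.0) / 1.58576e+12 = -1.688e+12

-1.688e+12 J


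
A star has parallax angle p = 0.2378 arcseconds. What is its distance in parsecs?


d = 1/p = 1/0.2378 = 4.2052

4.2052 pc


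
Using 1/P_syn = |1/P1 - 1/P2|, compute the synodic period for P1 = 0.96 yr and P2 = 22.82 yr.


1/P_syn = |1/P1 - 1/P2| = |1/0.96 - 1/22.82| => P_syn = 1.0022

1.0022 years


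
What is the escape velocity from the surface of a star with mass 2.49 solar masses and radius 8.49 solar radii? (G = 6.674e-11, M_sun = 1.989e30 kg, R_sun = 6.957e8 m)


M = 2.49 * 1.989e30 kg = 4.95261e+30 kg; R = 8.49 * 6.957e8 m = 5.906493e+09 m. v_esc = sqrt(2GM/R) = sqrt(2 * 6.674e-11 * 4.95261e+30 / 5.906493e+09) = 334549.4477

334549.4477 m/s


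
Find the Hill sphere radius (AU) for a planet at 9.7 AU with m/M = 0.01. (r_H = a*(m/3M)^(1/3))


r_H = a * (m/3M)^(1/3) = 9.7 * (0.01/3)^(1/3) = 1.449

1.449 AU


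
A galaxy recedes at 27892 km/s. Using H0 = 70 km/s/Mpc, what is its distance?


d = v / H0 = 27892 / 70 = 398.4571

398.4571 Mpc


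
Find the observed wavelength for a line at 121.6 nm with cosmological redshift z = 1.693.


lam_obs = lam_emit * (1 + z) = 121.6 * (1 + 1.693) = 327.4688

327.4688 nm


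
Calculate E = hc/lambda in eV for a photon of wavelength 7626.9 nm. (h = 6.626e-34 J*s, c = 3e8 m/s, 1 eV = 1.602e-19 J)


E = hc/lambda = 6.626e-34 * 3e8 / 7.627e-06 = 2.606e-20 J = 0.1627 eV

0.1627 eV


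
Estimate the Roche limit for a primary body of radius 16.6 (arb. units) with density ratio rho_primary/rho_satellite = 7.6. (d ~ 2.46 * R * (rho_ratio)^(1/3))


d_Roche = 2.46 * 16.6 * 7.6^(1/3) = 80.2875

80.2875


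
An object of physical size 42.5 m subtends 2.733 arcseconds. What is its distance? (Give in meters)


D = size / theta_rad, theta_rad = 2.733 * pi/(180*3600) = 1.325e-05, D = 3.208e+06

3.208e+06 m


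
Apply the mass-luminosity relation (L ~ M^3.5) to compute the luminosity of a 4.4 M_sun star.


L/L_sun = (M/M_sun)^3.5 = 4.4^3.5 = 178.6835

178.6835 L_sun


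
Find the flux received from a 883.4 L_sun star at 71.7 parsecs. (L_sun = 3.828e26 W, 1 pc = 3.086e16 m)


F = L / (4*pi*d^2) = 3.382e+29 / (4*pi*(2.213e+18)^2) = 5.497e-09

5.497e-09 W/m^2


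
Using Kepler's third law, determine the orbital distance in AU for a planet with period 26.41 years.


a = P^(2/3) = 26.41^(2/3) = 8.8684

8.8684 AU


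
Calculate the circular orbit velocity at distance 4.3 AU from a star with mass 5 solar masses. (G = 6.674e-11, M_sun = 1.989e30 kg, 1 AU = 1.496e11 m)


v = sqrt(GM/r) = sqrt(6.674e-11 * 9.945e+30 / 6.433e+11) = 32121.4743

32121.4743 m/s


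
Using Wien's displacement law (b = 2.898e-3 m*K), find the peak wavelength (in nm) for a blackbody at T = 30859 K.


lam_max = b / T = 2.898e-3 / 30859 = 9.391e-08 m = 93.911 nm

93.911 nm


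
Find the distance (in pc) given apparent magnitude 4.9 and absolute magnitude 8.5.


d = 10^((m - M + 5)/5) = 10^((4.9 - 8.5 + 5)/5) = 1.9055

1.9055 pc


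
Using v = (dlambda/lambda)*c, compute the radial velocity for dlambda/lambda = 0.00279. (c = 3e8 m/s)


v = (dlambda/lambda) * c = 0.00279 * 3e8 = 837000.0

837000.0 m/s


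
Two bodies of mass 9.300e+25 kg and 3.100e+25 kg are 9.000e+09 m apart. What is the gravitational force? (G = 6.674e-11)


F = G*m1*m2/r^2 = 6.674e-11 * 9.300e+25 * 3.100e+25 / (9.000e+09)^2 = 6.674e-11 * 2.883e+51 / 8.100e+19 = 2.375e+21

2.375e+21 N


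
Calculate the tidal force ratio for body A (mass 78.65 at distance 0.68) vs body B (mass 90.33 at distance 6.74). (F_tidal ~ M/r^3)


Ratio = (M1/r1^3) / (M2/r2^3) = (78.65/0.68^3) / (90.33/6.74^3) = 847.8513

847.8513


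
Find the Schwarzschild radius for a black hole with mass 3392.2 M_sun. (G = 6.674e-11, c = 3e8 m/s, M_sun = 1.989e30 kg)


M = 3392.2 * 1.989e30 kg = 6.7470858e+33 kg. rs = 2GM/c^2 = 2 * 6.674e-11 * 6.7470858e+33 / (3e8)^2 = 1.001e+07

1.001e+07 m


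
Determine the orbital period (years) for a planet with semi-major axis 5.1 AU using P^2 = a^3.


P = a^(3/2) = 5.1^1.5 = 11.5174

11.5174 years


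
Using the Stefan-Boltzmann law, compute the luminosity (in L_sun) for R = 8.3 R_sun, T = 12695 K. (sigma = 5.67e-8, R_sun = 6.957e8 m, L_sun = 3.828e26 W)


R = 8.3 * 6.957e8 m = 5.77431e+09 m. L = 4*pi*R^2*sigma*T^4 = 4*pi*(5.77431e+09)^2 * 5.67e-8 * 12695^4 = 6.170550845e+29 W. L/L_sun = 6.170550845e+29 / 3.828e26 = 1611.9516

1611.9516 L_sun


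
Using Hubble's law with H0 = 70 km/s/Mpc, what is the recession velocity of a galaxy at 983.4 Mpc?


v = H0 * d = 70 * 983.4 = 68838.0

68838.0 km/s


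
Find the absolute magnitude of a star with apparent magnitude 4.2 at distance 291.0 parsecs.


M = m - 5*log10(d) + 5 = 4.2 - 5*log10(291.0) + 5 = -3.1195

-3.1195


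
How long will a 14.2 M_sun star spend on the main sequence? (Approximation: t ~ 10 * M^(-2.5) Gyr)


t = 10 * M^(-2.5) = 10 * 14.2^(-2.5) = 0.0132

0.0132 Gyr


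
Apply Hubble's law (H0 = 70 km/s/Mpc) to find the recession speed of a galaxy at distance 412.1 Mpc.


v = H0 * d = 70 * 412.1 = 28847.0

28847.0 km/s


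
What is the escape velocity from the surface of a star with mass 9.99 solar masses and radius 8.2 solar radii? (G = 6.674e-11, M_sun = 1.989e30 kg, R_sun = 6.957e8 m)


M = 9.99 * 1.989e30 kg = 1.987011e+31 kg; R = 8.2 * 6.957e8 m = 5.70474e+09 m. v_esc = sqrt(2GM/R) = sqrt(2 * 6.674e-11 * 1.987011e+31 / 5.70474e+09) = 681852.2953

681852.2953 m/s


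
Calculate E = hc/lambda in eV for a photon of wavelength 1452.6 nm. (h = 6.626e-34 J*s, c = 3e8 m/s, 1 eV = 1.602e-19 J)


E = hc/lambda = 6.626e-34 * 3e8 / 1.453e-06 = 1.368e-19 J = 0.8542 eV

0.8542 eV


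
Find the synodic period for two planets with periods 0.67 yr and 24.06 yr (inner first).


1/P_syn = |1/P1 - 1/P2| = |1/0.67 - 1/24.06| => P_syn = 0.6892

0.6892 years


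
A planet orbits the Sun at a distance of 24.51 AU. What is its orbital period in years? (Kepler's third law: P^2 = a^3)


P = a^(3/2) = 24.51^1.5 = 121.3431

121.3431 years


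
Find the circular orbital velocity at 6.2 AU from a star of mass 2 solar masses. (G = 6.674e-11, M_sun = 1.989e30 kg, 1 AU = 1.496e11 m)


v = sqrt(GM/r) = sqrt(6.674e-11 * 3.978e+30 / 9.275e+11) = 16918.5777

16918.5777 m/s


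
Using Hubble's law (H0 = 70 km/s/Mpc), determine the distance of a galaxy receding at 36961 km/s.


d = v / H0 = 36961 / 70 = 528.0143

528.0143 Mpc


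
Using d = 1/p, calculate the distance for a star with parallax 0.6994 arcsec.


d = 1/p = 1/0.6994 = 1.4298

1.4298 pc


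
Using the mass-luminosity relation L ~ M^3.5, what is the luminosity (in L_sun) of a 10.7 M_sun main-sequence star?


L/L_sun = (M/M_sun)^3.5 = 10.7^3.5 = 4007.2203

4007.2203 L_sun


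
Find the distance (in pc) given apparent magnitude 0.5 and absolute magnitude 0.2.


d = 10^((m - M + 5)/5) = 10^((0.5 - 0.2 + 5)/5) = 11.4815

11.4815 pc


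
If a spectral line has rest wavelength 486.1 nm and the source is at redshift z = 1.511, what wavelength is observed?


lam_obs = lam_emit * (1 + z) = 486.1 * (1 + 1.511) = 1220.5971

1220.5971 nm


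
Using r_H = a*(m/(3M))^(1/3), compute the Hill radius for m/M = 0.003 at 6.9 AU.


r_H = a * (m/3M)^(1/3) = 6.9 * (0.003/3)^(1/3) = 0.69

0.69 AU


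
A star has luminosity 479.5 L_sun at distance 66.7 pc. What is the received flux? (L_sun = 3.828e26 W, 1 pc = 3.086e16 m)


F = L / (4*pi*d^2) = 1.836e+29 / (4*pi*(2.058e+18)^2) = 3.448e-09

3.448e-09 W/m^2


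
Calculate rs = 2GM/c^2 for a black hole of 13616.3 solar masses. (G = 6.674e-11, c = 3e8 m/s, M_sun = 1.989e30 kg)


M = 13616.3 * 1.989e30 kg = 2.70828207e+34 kg. rs = 2GM/c^2 = 2 * 6.674e-11 * 2.70828207e+34 / (3e8)^2 = 4.017e+07

4.017e+07 m


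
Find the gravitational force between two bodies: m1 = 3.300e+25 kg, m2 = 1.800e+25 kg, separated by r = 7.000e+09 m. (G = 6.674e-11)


F = G*m1*m2/r^2 = 6.674e-11 * 3.300e+25 * 1.800e+25 / (7.000e+09)^2 = 6.674e-11 * 5.940e+50 / 4.900e+19 = 8.091e+20

8.091e+20 N


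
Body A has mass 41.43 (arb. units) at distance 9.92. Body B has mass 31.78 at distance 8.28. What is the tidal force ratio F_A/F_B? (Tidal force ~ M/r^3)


Ratio = (M1/r1^3) / (M2/r2^3) = (41.43/9.92^3) / (31.78/8.28^3) = 0.7581

0.7581


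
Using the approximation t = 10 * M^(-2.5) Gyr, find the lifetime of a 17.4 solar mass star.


t = 10 * M^(-2.5) = 10 * 17.4^(-2.5) = 0.0079

0.0079 Gyr


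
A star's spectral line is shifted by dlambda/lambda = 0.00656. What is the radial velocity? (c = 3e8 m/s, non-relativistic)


v = (dlambda/lambda) * c = 0.00656 * 3e8 = 1.968e+06

1.968e+06 m/s


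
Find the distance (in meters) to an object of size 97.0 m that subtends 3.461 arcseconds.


D = size / theta_rad, theta_rad = 3.461 * pi/(180*3600) = 1.678e-05, D = 5.781e+06

5.781e+06 m


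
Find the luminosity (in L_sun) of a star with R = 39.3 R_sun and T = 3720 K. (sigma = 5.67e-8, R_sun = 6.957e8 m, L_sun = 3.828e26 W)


R = 39.3 * 6.957e8 m = 2.734101e+10 m. L = 4*pi*R^2*sigma*T^4 = 4*pi*(2.734101e+10)^2 * 5.67e-8 * 3720^4 = 1.019985011e+29 W. L/L_sun = 1.019985011e+29 / 3.828e26 = 266.4538

266.4538 L_sun


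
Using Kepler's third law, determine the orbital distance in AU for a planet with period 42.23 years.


a = P^(2/3) = 42.23^(2/3) = 12.1268

12.1268 AU


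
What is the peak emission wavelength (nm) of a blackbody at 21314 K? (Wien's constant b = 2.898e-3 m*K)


lam_max = b / T = 2.898e-3 / 21314 = 1.360e-07 m = 135.967 nm

135.967 nm
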